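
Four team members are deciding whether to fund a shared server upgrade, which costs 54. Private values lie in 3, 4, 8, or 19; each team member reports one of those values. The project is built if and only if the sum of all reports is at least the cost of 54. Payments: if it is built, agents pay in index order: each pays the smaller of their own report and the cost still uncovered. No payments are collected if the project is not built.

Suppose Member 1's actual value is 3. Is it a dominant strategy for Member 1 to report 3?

Yes

Check each profile of the others' reports and compare truth against every alternative report.
Others report (19, 19, 19): truth gives 0, best alternative gives -1.
Others report (3, 3, 3): truth gives 0, best alternative gives 0.
Others report (3, 3, 4): truth gives 0, best alternative gives 0.
Others report (3, 3, 8): truth gives 0, best alternative gives 0.
Others report (3, 3, 19): truth gives 0, best alternative gives 0.
Others report (3, 4, 3): truth gives 0, best alternative gives 0.
(Remaining 58 profiles checked similarly; truth is weakly best in each.)
In every case the truthful report is at least as good as any alternative, so it is a dominant strategy.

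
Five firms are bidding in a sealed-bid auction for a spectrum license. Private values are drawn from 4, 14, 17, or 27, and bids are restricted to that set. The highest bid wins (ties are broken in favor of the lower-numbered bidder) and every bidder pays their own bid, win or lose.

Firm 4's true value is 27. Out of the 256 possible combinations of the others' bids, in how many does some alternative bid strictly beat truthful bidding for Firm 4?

Others bid (4, 4, 4, 4): truth gives 0; bid 14 gives 13 > 0. Violating.
Others bid (4, 4, 4, 14): truth gives 0; bid 14 gives 13 > 0. Violating.
Others bid (4, 4, 4, 17): truth gives 0; bid 17 gives 10 > 0. Violating.
Others bid (4, 4, 14, 4): truth gives 0; bid 17 gives 10 > 0. Violating.
Others bid (4, 4, 4, 27): truth gives 0; no alternative beats it.
Others bid (4, 4, 14, 27): truth gives 0; no alternative beats it.
(Checking all 256 profiles: 172 have a profitable deviation, 84 do not.)

172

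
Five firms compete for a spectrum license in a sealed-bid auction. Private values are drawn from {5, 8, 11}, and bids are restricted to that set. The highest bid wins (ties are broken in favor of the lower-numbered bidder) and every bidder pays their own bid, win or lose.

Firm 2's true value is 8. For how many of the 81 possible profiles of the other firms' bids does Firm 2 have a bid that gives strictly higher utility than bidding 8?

73

Others bid (5, 5, 5, 11): truth gives -8; bid 11 gives -3 > -8. Violating.
Others bid (5, 5, 8, 11): truth gives -8; bid 11 gives -3 > -8. Violating.
Others bid (5, 5, 11, 5): truth gives -8; bid 11 gives -3 > -8. Violating.
Others bid (5, 5, 11, 8): truth gives -8; bid 11 gives -3 > -8. Violating.
Others bid (5, 5, 5, 5): truth gives 0; no alternative beats it.
Others bid (5, 5, 5, 8): truth gives 0; no alternative beats it.
(Checking all 81 profiles: 73 have a profitable deviation, 8 do not.)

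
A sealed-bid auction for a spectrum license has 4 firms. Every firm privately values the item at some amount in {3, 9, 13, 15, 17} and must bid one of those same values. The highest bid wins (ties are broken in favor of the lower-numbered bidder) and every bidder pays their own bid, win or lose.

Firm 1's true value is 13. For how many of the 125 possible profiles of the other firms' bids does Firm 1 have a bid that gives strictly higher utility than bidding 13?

Others bid (3, 3, 3): truth gives 0; bid 3 gives 10 > 0. Violating.
Others bid (3, 3, 9): truth gives 0; bid 9 gives 4 > 0. Violating.
Others bid (3, 3, 15): truth gives -13; bid 15 gives -2 > -13. Violating.
Others bid (3, 3, 17): truth gives -13; bid 3 gives -3 > -13. Violating.
Others bid (3, 3, 13): truth gives 0; no alternative beats it.
Others bid (3, 9, 13): truth gives 0; no alternative beats it.
(Checking all 125 profiles: 106 have a profitable deviation, 19 do not.)

106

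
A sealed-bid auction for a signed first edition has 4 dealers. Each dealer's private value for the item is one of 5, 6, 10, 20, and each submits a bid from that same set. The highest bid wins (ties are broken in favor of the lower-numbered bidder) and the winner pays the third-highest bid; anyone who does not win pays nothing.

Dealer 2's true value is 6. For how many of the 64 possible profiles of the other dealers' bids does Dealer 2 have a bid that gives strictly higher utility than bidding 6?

Others bid (5, 5, 10): truth gives 0; bid 10 gives 1 > 0. Violating.
Others bid (5, 5, 20): truth gives 0; bid 20 gives 1 > 0. Violating.
Others bid (5, 10, 5): truth gives 0; bid 10 gives 1 > 0. Violating.
Others bid (5, 20, 5): truth gives 0; bid 20 gives 1 > 0. Violating.
Others bid (5, 5, 5): truth gives 1; no alternative beats it.
Others bid (5, 5, 6): truth gives 1; no alternative beats it.
(Checking all 64 profiles: 6 have a profitable deviation, 58 do not.)

6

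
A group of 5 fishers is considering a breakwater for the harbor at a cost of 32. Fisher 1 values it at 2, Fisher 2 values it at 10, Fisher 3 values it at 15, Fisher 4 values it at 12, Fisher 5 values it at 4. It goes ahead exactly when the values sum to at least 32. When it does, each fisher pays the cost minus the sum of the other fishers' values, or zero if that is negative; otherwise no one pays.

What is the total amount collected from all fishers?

5

Total value 43 ≥ cost 32, so it is built.
Fisher 1: others sum to 41; max(0, 32 - 41) = 0.
Fisher 2: others sum to 33; max(0, 32 - 33) = 0.
Fisher 3: others sum to 28; max(0, 32 - 28) = 4.
Fisher 4: others sum to 31; max(0, 32 - 31) = 1.
Fisher 5: others sum to 39; max(0, 32 - 39) = 0.
Total collected = 0 + 0 + 4 + 1 + 0 = 5.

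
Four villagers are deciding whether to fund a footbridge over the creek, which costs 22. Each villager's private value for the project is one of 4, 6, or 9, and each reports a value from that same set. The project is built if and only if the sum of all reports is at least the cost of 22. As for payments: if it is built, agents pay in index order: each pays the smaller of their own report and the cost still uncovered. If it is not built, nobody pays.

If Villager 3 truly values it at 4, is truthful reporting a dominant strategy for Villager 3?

Yes

Check each profile of the others' reports and compare truth against every alternative report.
Others report (4, 4, 9): truth gives 0, best alternative gives -2.
Others report (4, 6, 6): truth gives 0, best alternative gives -2.
Others report (4, 6, 9): truth gives 0, best alternative gives -2.
Others report (4, 9, 4): truth gives 0, best alternative gives -2.
Others report (4, 9, 6): truth gives 0, best alternative gives -2.
Others report (4, 9, 9): truth gives 0, best alternative gives -2.
(Remaining 21 profiles checked similarly; truth is weakly best in each.)
In every case the truthful report is at least as good as any alternative, so it is a dominant strategy.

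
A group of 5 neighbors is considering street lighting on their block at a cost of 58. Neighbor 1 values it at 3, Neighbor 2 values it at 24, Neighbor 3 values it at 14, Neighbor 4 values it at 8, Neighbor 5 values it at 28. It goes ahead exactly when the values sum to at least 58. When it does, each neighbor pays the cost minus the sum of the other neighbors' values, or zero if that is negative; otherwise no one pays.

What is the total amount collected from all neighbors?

Total value 77 ≥ cost 58, so it is built.
Neighbor 1: others sum to 74; max(0, 58 - 74) = 0.
Neighbor 2: others sum to 53; max(0, 58 - 53) = 5.
Neighbor 3: others sum to 63; max(0, 58 - 63) = 0.
Neighbor 4: others sum to 69; max(0, 58 - 69) = 0.
Neighbor 5: others sum to 49; max(0, 58 - 49) = 9.
Total collected = 0 + 5 + 0 + 0 + 9 = 14.

14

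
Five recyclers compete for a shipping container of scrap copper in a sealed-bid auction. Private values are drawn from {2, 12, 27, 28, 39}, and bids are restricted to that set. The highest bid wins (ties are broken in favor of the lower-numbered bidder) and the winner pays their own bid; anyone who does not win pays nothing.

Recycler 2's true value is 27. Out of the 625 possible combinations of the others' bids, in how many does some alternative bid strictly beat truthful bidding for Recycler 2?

8

Others bid (2, 2, 2, 2): truth gives 0; bid 12 gives 15 > 0. Violating.
Others bid (2, 2, 2, 12): truth gives 0; bid 12 gives 15 > 0. Violating.
Others bid (2, 2, 12, 2): truth gives 0; bid 12 gives 15 > 0. Violating.
Others bid (2, 2, 12, 12): truth gives 0; bid 12 gives 15 > 0. Violating.
Others bid (2, 2, 2, 27): truth gives 0; no alternative beats it.
Others bid (2, 2, 2, 28): truth gives 0; no alternative beats it.
(Checking all 625 profiles: 8 have a profitable deviation, 617 do not.)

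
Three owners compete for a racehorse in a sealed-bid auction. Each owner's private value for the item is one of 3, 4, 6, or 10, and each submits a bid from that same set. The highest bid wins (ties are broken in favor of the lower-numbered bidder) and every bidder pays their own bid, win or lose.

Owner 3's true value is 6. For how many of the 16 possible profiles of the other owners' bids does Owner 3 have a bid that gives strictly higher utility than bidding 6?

13

Others bid (3, 3): truth gives 0; bid 4 gives 2 > 0. Violating.
Others bid (3, 6): truth gives -6; bid 3 gives -3 > -6. Violating.
Others bid (3, 10): truth gives -6; bid 3 gives -3 > -6. Violating.
Others bid (4, 6): truth gives -6; bid 3 gives -3 > -6. Violating.
Others bid (3, 4): truth gives 0; no alternative beats it.
Others bid (4, 3): truth gives 0; no alternative beats it.
(Checking all 16 profiles: 13 have a profitable deviation, 3 do not.)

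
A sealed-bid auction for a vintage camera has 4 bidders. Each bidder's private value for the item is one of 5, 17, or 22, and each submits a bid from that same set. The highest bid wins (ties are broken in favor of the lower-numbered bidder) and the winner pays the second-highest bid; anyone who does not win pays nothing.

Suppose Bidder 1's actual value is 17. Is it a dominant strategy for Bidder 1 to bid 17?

Yes

Check each profile of the others' bids and compare truth against every alternative bid.
Others bid (5, 5, 5): truth gives 12, best alternative gives 12.
Others bid (5, 5, 17): truth gives 0, best alternative gives 0.
Others bid (5, 5, 22): truth gives 0, best alternative gives 0.
Others bid (5, 17, 5): truth gives 0, best alternative gives 0.
Others bid (5, 17, 17): truth gives 0, best alternative gives 0.
Others bid (5, 17, 22): truth gives 0, best alternative gives 0.
(Remaining 21 profiles checked similarly; truth is weakly best in each.)
In every case the truthful bid is at least as good as any alternative, so it is a dominant strategy.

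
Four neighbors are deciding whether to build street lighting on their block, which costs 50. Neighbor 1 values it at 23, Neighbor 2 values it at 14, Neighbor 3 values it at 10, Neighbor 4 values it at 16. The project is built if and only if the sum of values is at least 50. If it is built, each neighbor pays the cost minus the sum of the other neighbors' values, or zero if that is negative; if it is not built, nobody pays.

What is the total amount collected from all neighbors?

Total value 63 ≥ cost 50, so it is built.
Neighbor 1: others sum to 40; max(0, 50 - 40) = 10.
Neighbor 2: others sum to 49; max(0, 50 - 49) = 1.
Neighbor 3: others sum to 53; max(0, 50 - 53) = 0.
Neighbor 4: others sum to 47; max(0, 50 - 47) = 3.
Total collected = 10 + 1 + 0 + 3 = 14.

14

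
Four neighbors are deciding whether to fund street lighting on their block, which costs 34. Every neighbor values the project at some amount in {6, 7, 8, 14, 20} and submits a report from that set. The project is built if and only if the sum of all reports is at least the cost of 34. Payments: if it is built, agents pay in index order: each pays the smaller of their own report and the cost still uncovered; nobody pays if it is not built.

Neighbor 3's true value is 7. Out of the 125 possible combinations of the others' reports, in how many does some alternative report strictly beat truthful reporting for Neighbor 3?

59

Others report (6, 6, 20): truth gives 0; report 6 gives 1 > 0. Violating.
Others report (6, 7, 20): truth gives 0; report 6 gives 1 > 0. Violating.
Others report (6, 8, 14): truth gives 0; report 6 gives 1 > 0. Violating.
Others report (6, 8, 20): truth gives 0; report 6 gives 1 > 0. Violating.
Others report (6, 6, 6): truth gives 0; no alternative beats it.
Others report (6, 6, 7): truth gives 0; no alternative beats it.
(Checking all 125 profiles: 59 have a profitable deviation, 66 do not.)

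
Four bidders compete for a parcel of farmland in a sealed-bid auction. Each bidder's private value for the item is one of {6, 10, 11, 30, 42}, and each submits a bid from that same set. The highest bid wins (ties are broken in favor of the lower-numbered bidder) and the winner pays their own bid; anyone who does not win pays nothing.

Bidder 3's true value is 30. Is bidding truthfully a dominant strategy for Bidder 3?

No

Consider the case where Bidder 1 bids 6, Bidder 2 bids 6 and Bidder 4 bids 6.
Truthful bid 30: wins, pays 30, utility 30 - 30 = 0.
Bid 10 instead: wins, pays 10, utility 30 - 10 = 20.
Since 20 > 0, bidding 10 is strictly better here, so truthful bidding is not dominant.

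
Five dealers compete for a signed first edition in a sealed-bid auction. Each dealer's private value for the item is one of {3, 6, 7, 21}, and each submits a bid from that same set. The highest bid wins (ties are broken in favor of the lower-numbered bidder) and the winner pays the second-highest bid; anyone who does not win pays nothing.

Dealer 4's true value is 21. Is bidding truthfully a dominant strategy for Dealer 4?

Check each profile of the others' bids and compare truth against every alternative bid.
Others bid (3, 3, 7, 3): truth gives 14, best alternative gives 0.
Others bid (3, 3, 7, 6): truth gives 14, best alternative gives 0.
Others bid (3, 3, 7, 7): truth gives 14, best alternative gives 0.
Others bid (3, 6, 7, 3): truth gives 14, best alternative gives 0.
Others bid (3, 6, 7, 6): truth gives 14, best alternative gives 0.
Others bid (3, 6, 7, 7): truth gives 14, best alternative gives 0.
(Remaining 250 profiles checked similarly; truth is weakly best in each.)
In every case the truthful bid is at least as good as any alternative, so it is a dominant strategy.

Yes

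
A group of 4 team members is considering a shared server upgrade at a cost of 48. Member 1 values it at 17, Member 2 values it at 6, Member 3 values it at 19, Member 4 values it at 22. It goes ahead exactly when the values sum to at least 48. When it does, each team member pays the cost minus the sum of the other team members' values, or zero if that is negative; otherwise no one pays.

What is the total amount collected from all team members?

10

Total value 64 ≥ cost 48, so it is built.
Member 1: others sum to 47; max(0, 48 - 47) = 1.
Member 2: others sum to 58; max(0, 48 - 58) = 0.
Member 3: others sum to 45; max(0, 48 - 45) = 3.
Member 4: others sum to 42; max(0, 48 - 42) = 6.
Total collected = 1 + 0 + 3 + 6 = 10.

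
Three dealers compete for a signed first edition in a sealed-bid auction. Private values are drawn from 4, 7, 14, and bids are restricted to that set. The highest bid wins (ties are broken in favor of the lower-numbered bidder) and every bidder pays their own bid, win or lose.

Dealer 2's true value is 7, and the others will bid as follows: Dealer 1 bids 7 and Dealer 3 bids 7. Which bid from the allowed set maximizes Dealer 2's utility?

4

Bid 4: loses but pays 4, utility -4.
Bid 7: loses but pays 7, utility -7.
Bid 14: wins, pays 14, utility 7 - 14 = -7.
The best choice is 4 with utility -4.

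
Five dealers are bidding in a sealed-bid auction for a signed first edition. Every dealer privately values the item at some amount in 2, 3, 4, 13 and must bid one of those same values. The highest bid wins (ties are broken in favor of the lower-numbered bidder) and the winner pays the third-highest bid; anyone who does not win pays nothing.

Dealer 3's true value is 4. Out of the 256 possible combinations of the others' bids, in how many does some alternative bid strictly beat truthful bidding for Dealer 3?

32

Others bid (2, 2, 2, 13): truth gives 0; bid 13 gives 2 > 0. Violating.
Others bid (2, 2, 3, 13): truth gives 0; bid 13 gives 1 > 0. Violating.
Others bid (2, 2, 13, 2): truth gives 0; bid 13 gives 2 > 0. Violating.
Others bid (2, 2, 13, 3): truth gives 0; bid 13 gives 1 > 0. Violating.
Others bid (2, 2, 2, 2): truth gives 2; no alternative beats it.
Others bid (2, 2, 2, 3): truth gives 2; no alternative beats it.
(Checking all 256 profiles: 32 have a profitable deviation, 224 do not.)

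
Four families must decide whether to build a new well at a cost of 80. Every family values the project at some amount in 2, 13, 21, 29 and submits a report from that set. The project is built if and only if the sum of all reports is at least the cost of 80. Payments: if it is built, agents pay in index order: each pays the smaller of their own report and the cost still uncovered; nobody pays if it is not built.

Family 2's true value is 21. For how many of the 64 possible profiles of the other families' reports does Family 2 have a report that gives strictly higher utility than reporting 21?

10

Others report (13, 29, 29): truth gives 0; report 13 gives 8 > 0. Violating.
Others report (21, 21, 29): truth gives 0; report 13 gives 8 > 0. Violating.
Others report (21, 29, 21): truth gives 0; report 13 gives 8 > 0. Violating.
Others report (21, 29, 29): truth gives 0; report 2 gives 19 > 0. Violating.
Others report (2, 2, 2): truth gives 0; no alternative beats it.
Others report (2, 2, 13): truth gives 0; no alternative beats it.
(Checking all 64 profiles: 10 have a profitable deviation, 54 do not.)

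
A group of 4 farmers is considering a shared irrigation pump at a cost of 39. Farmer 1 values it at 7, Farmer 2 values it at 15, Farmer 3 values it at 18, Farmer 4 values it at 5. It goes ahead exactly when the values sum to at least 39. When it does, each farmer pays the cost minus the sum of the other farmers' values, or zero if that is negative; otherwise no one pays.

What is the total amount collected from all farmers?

Total value 45 ≥ cost 39, so it is built.
Farmer 1: others sum to 38; max(0, 39 - 38) = 1.
Farmer 2: others sum to 30; max(0, 39 - 30) = 9.
Farmer 3: others sum to 27; max(0, 39 - 27) = 12.
Farmer 4: others sum to 40; max(0, 39 - 40) = 0.
Total collected = 1 + 9 + 12 + 0 = 22.

22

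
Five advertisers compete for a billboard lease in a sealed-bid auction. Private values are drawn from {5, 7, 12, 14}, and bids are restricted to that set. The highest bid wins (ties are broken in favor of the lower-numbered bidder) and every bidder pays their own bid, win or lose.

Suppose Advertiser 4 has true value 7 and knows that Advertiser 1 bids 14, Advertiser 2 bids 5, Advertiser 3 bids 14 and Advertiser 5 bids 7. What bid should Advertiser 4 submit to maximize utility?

5

Bid 5: loses but pays 5, utility -5.
Bid 7: loses but pays 7, utility -7.
Bid 12: loses but pays 12, utility -12.
Bid 14: loses but pays 14, utility -14.
The best choice is 5 with utility -5.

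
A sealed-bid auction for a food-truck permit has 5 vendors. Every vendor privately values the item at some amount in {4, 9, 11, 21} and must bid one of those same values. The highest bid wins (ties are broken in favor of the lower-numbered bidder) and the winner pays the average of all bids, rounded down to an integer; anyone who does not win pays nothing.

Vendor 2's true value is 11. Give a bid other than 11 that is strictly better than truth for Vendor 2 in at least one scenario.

Suppose Vendor 1 bids 4, Vendor 3 bids 4, Vendor 4 bids 4 and Vendor 5 bids 21.
Bid 11: loses, pays 0, utility 0.
Bid 21: wins, pays 10, utility 11 - 10 = 1.
So bidding 21 beats truth here (1 > 0).

21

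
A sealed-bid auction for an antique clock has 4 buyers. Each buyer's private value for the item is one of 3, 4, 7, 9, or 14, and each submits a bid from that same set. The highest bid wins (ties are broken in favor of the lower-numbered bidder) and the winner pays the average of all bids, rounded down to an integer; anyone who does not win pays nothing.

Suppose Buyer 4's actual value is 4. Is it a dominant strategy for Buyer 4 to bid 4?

Yes

Check each profile of the others' bids and compare truth against every alternative bid.
Others bid (3, 3, 3): truth gives 1, best alternative gives 0.
Others bid (3, 3, 4): truth gives 0, best alternative gives 0.
Others bid (3, 3, 7): truth gives 0, best alternative gives 0.
Others bid (3, 3, 9): truth gives 0, best alternative gives 0.
Others bid (3, 3, 14): truth gives 0, best alternative gives 0.
Others bid (3, 4, 3): truth gives 0, best alternative gives 0.
(Remaining 119 profiles checked similarly; truth is weakly best in each.)
In every case the truthful bid is at least as good as any alternative, so it is a dominant strategy.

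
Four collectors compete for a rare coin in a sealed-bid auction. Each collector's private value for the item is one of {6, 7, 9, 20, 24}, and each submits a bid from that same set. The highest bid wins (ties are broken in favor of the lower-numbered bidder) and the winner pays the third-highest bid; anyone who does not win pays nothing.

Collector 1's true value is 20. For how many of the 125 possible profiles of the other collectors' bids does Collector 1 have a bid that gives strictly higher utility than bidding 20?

27

Others bid (6, 6, 24): truth gives 0; bid 24 gives 14 > 0. Violating.
Others bid (6, 7, 24): truth gives 0; bid 24 gives 13 > 0. Violating.
Others bid (6, 9, 24): truth gives 0; bid 24 gives 11 > 0. Violating.
Others bid (6, 24, 6): truth gives 0; bid 24 gives 14 > 0. Violating.
Others bid (6, 6, 6): truth gives 14; no alternative beats it.
Others bid (6, 6, 7): truth gives 14; no alternative beats it.
(Checking all 125 profiles: 27 have a profitable deviation, 98 do not.)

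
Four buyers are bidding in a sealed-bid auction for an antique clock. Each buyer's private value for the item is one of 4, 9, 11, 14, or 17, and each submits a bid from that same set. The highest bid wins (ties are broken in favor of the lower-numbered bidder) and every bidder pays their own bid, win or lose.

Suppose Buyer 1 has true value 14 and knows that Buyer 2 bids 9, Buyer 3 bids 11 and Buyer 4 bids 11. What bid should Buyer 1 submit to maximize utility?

11

Bid 4: loses but pays 4, utility -4.
Bid 9: loses but pays 9, utility -9.
Bid 11: wins, pays 11, utility 14 - 11 = 3.
Bid 14: wins, pays 14, utility 14 - 14 = 0.
Bid 17: wins, pays 17, utility 14 - 17 = -3.
The best choice is 11 with utility 3.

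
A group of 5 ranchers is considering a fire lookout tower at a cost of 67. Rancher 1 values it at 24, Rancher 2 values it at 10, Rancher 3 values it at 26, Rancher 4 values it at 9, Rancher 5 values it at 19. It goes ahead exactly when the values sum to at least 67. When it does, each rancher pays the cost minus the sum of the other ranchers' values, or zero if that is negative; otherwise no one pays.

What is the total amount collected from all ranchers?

Total value 88 ≥ cost 67, so it is built.
Rancher 1: others sum to 64; max(0, 67 - 64) = 3.
Rancher 2: others sum to 78; max(0, 67 - 78) = 0.
Rancher 3: others sum to 62; max(0, 67 - 62) = 5.
Rancher 4: others sum to 79; max(0, 67 - 79) = 0.
Rancher 5: others sum to 69; max(0, 67 - 69) = 0.
Total collected = 3 + 0 + 5 + 0 + 0 = 8.

8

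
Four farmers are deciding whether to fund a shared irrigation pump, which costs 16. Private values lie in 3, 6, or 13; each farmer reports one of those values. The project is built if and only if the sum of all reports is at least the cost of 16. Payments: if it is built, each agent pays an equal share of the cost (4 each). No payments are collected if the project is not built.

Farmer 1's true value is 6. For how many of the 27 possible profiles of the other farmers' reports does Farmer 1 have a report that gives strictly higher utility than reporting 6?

1

Others report (3, 3, 3): truth gives 0; report 13 gives 2 > 0. Violating.
Others report (3, 3, 6): truth gives 2; no alternative beats it.
Others report (3, 3, 13): truth gives 2; no alternative beats it.
(Checking all 27 profiles: 1 has a profitable deviation, 26 do not.)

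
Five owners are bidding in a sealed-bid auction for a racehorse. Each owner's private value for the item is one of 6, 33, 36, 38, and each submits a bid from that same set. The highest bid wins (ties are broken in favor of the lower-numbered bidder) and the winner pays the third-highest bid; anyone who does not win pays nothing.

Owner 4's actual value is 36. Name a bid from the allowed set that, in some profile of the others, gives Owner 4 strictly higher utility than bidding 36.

Suppose Owner 1 bids 6, Owner 2 bids 6, Owner 3 bids 6 and Owner 5 bids 38.
Bid 36: loses, pays 0, utility 0.
Bid 38: wins, pays 6, utility 36 - 6 = 30.
So bidding 38 beats truth here (30 > 0).

38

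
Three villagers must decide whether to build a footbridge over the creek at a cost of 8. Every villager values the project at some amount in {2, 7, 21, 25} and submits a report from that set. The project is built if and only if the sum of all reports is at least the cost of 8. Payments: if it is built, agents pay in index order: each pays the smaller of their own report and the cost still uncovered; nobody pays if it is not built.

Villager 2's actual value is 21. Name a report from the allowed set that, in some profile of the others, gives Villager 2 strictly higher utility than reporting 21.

2

Suppose Villager 1 reports 2 and Villager 3 reports 7.
Report 21: project built, pays 6, utility 21 - 6 = 15.
Report 2: project built, pays 2, utility 21 - 2 = 19.
So reporting 2 beats truth here (19 > 15).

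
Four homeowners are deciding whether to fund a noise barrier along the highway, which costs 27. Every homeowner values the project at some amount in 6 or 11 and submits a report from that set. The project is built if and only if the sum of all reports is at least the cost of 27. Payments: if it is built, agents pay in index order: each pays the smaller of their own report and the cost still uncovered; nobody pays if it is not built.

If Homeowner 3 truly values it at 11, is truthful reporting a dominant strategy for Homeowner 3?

No

Consider the case where Homeowner 1 reports 6, Homeowner 2 reports 6 and Homeowner 4 reports 11.
Truthful report 11: project built, pays 11, utility 11 - 11 = 0.
Report 6 instead: project built, pays 6, utility 11 - 6 = 5.
Since 5 > 0, reporting 6 is strictly better here, so truthful reporting is not dominant.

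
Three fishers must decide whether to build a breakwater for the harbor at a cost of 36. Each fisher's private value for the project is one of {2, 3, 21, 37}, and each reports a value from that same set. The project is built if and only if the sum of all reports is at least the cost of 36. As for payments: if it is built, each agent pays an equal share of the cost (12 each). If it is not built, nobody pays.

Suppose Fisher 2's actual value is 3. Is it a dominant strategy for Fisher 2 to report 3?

Check each profile of the others' reports and compare truth against every alternative report.
Others report (2, 37): truth gives -9, best alternative gives -9.
Others report (3, 37): truth gives -9, best alternative gives -9.
Others report (21, 21): truth gives -9, best alternative gives -9.
Others report (21, 37): truth gives -9, best alternative gives -9.
Others report (37, 2): truth gives -9, best alternative gives -9.
Others report (37, 3): truth gives -9, best alternative gives -9.
(Remaining 10 profiles checked similarly; truth is weakly best in each.)
In every case the truthful report is at least as good as any alternative, so it is a dominant strategy.

Yes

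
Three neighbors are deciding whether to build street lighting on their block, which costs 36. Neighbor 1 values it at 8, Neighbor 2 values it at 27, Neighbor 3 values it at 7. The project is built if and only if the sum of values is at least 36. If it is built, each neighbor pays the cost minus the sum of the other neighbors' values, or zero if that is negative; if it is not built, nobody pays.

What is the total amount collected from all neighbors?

24

Total value 42 ≥ cost 36, so it is built.
Neighbor 1: others sum to 34; max(0, 36 - 34) = 2.
Neighbor 2: others sum to 15; max(0, 36 - 15) = 21.
Neighbor 3: others sum to 35; max(0, 36 - 35) = 1.
Total collected = 2 + 21 + 1 = 24.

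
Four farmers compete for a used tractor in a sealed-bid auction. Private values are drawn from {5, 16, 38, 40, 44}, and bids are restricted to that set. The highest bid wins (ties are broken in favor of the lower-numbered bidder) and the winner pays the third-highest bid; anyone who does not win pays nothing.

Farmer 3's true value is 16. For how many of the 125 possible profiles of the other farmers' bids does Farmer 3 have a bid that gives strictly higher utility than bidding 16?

Others bid (5, 5, 38): truth gives 0; bid 38 gives 11 > 0. Violating.
Others bid (5, 5, 40): truth gives 0; bid 40 gives 11 > 0. Violating.
Others bid (5, 5, 44): truth gives 0; bid 44 gives 11 > 0. Violating.
Others bid (5, 16, 5): truth gives 0; bid 38 gives 11 > 0. Violating.
Others bid (5, 5, 5): truth gives 11; no alternative beats it.
Others bid (5, 5, 16): truth gives 11; no alternative beats it.
(Checking all 125 profiles: 9 have a profitable deviation, 116 do not.)

9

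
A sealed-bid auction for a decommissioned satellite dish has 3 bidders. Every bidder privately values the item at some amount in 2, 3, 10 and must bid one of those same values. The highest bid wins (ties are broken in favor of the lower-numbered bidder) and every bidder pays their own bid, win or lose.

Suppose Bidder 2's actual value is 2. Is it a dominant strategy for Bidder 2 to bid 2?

No

Consider the case where Bidder 1 bids 2 and Bidder 3 bids 2.
Truthful bid 2: loses but pays 2, utility -2.
Bid 3 instead: wins, pays 3, utility 2 - 3 = -1.
Since -1 > -2, bidding 3 is strictly better here, so truthful bidding is not dominant.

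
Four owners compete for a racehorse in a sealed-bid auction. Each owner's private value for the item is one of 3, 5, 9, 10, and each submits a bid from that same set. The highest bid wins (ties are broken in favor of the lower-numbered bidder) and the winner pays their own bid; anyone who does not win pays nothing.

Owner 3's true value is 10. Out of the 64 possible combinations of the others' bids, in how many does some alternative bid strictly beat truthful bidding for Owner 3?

Others bid (3, 3, 3): truth gives 0; bid 5 gives 5 > 0. Violating.
Others bid (3, 3, 5): truth gives 0; bid 5 gives 5 > 0. Violating.
Others bid (3, 3, 9): truth gives 0; bid 9 gives 1 > 0. Violating.
Others bid (3, 5, 3): truth gives 0; bid 9 gives 1 > 0. Violating.
Others bid (3, 3, 10): truth gives 0; no alternative beats it.
Others bid (3, 5, 10): truth gives 0; no alternative beats it.
(Checking all 64 profiles: 12 have a profitable deviation, 52 do not.)

12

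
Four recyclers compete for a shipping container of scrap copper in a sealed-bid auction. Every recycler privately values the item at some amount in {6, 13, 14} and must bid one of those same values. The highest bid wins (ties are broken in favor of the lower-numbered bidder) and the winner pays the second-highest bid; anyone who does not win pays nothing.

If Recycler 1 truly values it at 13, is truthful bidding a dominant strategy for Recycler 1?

Yes

Check each profile of the others' bids and compare truth against every alternative bid.
Others bid (6, 6, 6): truth gives 7, best alternative gives 7.
Others bid (6, 6, 13): truth gives 0, best alternative gives 0.
Others bid (6, 6, 14): truth gives 0, best alternative gives 0.
Others bid (6, 13, 6): truth gives 0, best alternative gives 0.
Others bid (6, 13, 13): truth gives 0, best alternative gives 0.
Others bid (6, 13, 14): truth gives 0, best alternative gives 0.
(Remaining 21 profiles checked similarly; truth is weakly best in each.)
In every case the truthful bid is at least as good as any alternative, so it is a dominant strategy.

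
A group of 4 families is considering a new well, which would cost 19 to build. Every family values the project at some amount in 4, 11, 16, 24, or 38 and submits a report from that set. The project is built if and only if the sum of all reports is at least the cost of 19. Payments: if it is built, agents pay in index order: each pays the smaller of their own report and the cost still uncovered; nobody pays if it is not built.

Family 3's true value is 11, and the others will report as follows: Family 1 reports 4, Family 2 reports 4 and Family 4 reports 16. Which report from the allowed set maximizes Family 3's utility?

Report 4: project built, pays 4, utility 11 - 4 = 7.
Report 11: project built, pays 11, utility 11 - 11 = 0.
Report 16: project built, pays 11, utility 11 - 11 = 0.
Report 24: project built, pays 11, utility 11 - 11 = 0.
Report 38: project built, pays 11, utility 11 - 11 = 0.
The best choice is 4 with utility 7.

4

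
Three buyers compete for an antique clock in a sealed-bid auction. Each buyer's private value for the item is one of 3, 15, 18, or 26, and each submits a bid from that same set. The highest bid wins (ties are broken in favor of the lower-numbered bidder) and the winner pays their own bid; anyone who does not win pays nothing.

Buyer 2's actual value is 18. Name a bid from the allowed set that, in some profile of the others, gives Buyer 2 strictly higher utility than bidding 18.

Suppose Buyer 1 bids 3 and Buyer 3 bids 3.
Bid 18: wins, pays 18, utility 18 - 18 = 0.
Bid 15: wins, pays 15, utility 18 - 15 = 3.
So bidding 15 beats truth here (3 > 0).

15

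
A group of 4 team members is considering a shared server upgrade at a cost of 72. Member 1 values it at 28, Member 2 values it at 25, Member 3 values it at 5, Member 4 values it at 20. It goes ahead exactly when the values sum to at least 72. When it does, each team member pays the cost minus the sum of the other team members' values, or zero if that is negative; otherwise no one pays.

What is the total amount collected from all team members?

Total value 78 ≥ cost 72, so it is built.
Member 1: others sum to 50; max(0, 72 - 50) = 22.
Member 2: others sum to 53; max(0, 72 - 53) = 19.
Member 3: others sum to 73; max(0, 72 - 73) = 0.
Member 4: others sum to 58; max(0, 72 - 58) = 14.
Total collected = 22 + 19 + 0 + 14 = 55.

55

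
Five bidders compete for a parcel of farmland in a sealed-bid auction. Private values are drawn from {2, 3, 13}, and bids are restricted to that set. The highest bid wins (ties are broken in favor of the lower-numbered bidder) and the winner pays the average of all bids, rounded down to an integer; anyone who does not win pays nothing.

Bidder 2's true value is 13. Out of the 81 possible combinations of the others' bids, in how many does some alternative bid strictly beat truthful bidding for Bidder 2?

Others bid (2, 2, 2, 2): truth gives 9; bid 3 gives 11 > 9. Violating.
Others bid (2, 2, 2, 3): truth gives 9; bid 3 gives 11 > 9. Violating.
Others bid (2, 2, 3, 2): truth gives 9; bid 3 gives 11 > 9. Violating.
Others bid (2, 2, 3, 3): truth gives 9; bid 3 gives 11 > 9. Violating.
Others bid (2, 2, 2, 13): truth gives 7; no alternative beats it.
Others bid (2, 2, 3, 13): truth gives 7; no alternative beats it.
(Checking all 81 profiles: 8 have a profitable deviation, 73 do not.)

8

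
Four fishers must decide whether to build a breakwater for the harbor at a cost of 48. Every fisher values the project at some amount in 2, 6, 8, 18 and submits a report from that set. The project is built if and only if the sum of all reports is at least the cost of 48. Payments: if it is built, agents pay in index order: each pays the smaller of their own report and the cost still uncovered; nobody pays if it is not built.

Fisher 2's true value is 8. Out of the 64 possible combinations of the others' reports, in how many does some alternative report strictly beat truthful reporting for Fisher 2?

Others report (6, 18, 18): truth gives 0; report 6 gives 2 > 0. Violating.
Others report (8, 18, 18): truth gives 0; report 6 gives 2 > 0. Violating.
Others report (18, 6, 18): truth gives 0; report 6 gives 2 > 0. Violating.
Others report (18, 8, 18): truth gives 0; report 6 gives 2 > 0. Violating.
Others report (2, 2, 2): truth gives 0; no alternative beats it.
Others report (2, 2, 6): truth gives 0; no alternative beats it.
(Checking all 64 profiles: 7 have a profitable deviation, 57 do not.)

7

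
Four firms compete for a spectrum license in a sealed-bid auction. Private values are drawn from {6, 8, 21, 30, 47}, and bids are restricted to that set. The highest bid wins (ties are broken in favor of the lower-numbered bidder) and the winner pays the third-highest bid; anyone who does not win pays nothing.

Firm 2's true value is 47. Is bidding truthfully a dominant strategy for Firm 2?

Check each profile of the others' bids and compare truth against every alternative bid.
Others bid (6, 6, 47): truth gives 41, best alternative gives 0.
Others bid (6, 47, 6): truth gives 41, best alternative gives 0.
Others bid (30, 6, 6): truth gives 41, best alternative gives 0.
Others bid (6, 8, 47): truth gives 39, best alternative gives 0.
Others bid (6, 47, 8): truth gives 39, best alternative gives 0.
Others bid (8, 6, 47): truth gives 39, best alternative gives 0.
(Remaining 119 profiles checked similarly; truth is weakly best in each.)
In every case the truthful bid is at least as good as any alternative, so it is a dominant strategy.

Yes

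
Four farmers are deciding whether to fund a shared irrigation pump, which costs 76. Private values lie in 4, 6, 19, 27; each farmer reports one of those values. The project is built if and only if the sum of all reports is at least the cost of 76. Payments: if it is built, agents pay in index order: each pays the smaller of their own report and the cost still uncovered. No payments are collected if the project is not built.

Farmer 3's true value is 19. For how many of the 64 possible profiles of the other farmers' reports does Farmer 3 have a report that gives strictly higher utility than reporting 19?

4

Others report (19, 27, 27): truth gives 0; report 4 gives 15 > 0. Violating.
Others report (27, 19, 27): truth gives 0; report 4 gives 15 > 0. Violating.
Others report (27, 27, 19): truth gives 0; report 4 gives 15 > 0. Violating.
Others report (27, 27, 27): truth gives 0; report 4 gives 15 > 0. Violating.
Others report (4, 4, 4): truth gives 0; no alternative beats it.
Others report (4, 4, 6): truth gives 0; no alternative beats it.
(Checking all 64 profiles: 4 have a profitable deviation, 60 do not.)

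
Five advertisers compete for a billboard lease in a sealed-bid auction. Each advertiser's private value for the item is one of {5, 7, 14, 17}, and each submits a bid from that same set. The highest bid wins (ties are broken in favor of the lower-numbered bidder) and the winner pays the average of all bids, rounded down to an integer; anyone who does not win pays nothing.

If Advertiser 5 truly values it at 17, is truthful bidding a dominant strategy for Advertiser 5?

No

Consider the case where Advertiser 1 bids 5, Advertiser 2 bids 5, Advertiser 3 bids 5 and Advertiser 4 bids 5.
Truthful bid 17: wins, pays 7, utility 17 - 7 = 10.
Bid 7 instead: wins, pays 5, utility 17 - 5 = 12.
Since 12 > 10, bidding 7 is strictly better here, so truthful bidding is not dominant.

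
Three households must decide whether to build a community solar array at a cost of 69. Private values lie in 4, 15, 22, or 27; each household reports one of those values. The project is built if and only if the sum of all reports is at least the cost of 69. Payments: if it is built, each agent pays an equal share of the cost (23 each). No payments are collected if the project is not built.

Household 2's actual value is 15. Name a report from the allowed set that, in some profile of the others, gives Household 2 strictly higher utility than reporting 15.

4

Suppose Household 1 reports 27 and Household 3 reports 27.
Report 15: project built, pays 23, utility 15 - 23 = -8.
Report 4: project not built, utility 0.
So reporting 4 beats truth here (0 > -8).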